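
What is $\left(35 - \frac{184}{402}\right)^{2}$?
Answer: $\frac{48205249}{40401} \approx 1193.2$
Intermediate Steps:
$\left(35 - \frac{184}{402}\right)^{2} = \left(35 - \frac{92}{201}\right)^{2} = \left(\frac{6943}{201}\right)^{2} = \frac{48205249}{40401}$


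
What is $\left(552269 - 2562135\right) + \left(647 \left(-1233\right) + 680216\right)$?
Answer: $-2127401$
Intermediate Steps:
$\left(552269 - 2562135\right) + \left(647 \left(-1233\right) + 680216\right) = -2009866 + \left(-797751 + 680216\right) = -2009866 - 117535 = -2127401$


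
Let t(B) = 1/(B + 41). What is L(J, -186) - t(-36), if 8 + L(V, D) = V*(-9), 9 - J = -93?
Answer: -4631/5 ≈ -926.20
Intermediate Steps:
J = 102 (J = 9 - 1*(-93) = 9 + 93 = 102)
L(V, D) = -8 - 9*V (L(V, D) = -8 + V*(-9) = -8 - 9*V)
t(B) = 1/(41 + B)
L(J, -186) - t(-36) = (-8 - 9*102) - 1/(41 - 36) = (-8 - 918) - 1/5 = -926 - 1*1/5 = -926 - 1/5 = -4631/5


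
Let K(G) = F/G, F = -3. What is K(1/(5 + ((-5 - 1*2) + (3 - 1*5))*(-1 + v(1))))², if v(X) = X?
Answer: 225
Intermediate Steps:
K(G) = -3/G
K(1/(5 + ((-5 - 1*2) + (3 - 1*5))*(-1 + v(1))))² = (-(15 + 3*(-1 + 1)*((-5 - 1*2) + (3 - 1*5))))² = (-3/(1/(5 + ((-5 - 2) + (3 - 5))*0)))² = (-3/(1/(5 + (-7 - 2)*0)))² = (-3/(1/(5 - 9*0)))² = (-3/(1/(5 + 0)))² = (-3/(1/5))² = (-3/⅕)² = (-3*5)² = (-15)² = 225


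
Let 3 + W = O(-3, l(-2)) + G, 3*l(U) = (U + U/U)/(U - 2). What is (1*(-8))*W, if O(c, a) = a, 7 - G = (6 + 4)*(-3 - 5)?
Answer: -2018/3 ≈ -672.67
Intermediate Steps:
l(U) = (1 + U)/(3*(-2 + U)) (l(U) = ((U + U/U)/(U - 2))/3 = ((U + 1)/(-2 + U))/3 = ((1 + U)/(-2 + U))/3 = (1 + U)/(3*(-2 + U)))
G = 87 (G = 7 - (6 + 4)*(-3 - 5) = 7 - 10*(-8) = 7 - 1*(-80) = 7 + 80 = 87)
W = 1009/12 (W = -3 + ((1 - 2)/(3*(-2 - 2)) + 87) = -3 + ((⅓)*(-1)/(-4) + 87) = -3 + ((⅓)*(-¼)*(-1) + 87) = -3 + (1/12 + 87) = -3 + 1045/12 = 1009/12 ≈ 84.083)
(1*(-8))*W = (1*(-8))*(1009/12) = -8*1009/12 = -2018/3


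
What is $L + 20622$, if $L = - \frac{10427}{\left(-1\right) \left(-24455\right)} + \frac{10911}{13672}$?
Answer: $\frac{6895064399281}{334348760} \approx 20622.0$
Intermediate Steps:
$L = \frac{124270561}{334348760}$ ($L = - \frac{10427}{24455} + 10911 \cdot \frac{1}{13672} = \left(-10427\right) \frac{1}{24455} + \frac{10911}{13672} = - \frac{10427}{24455} + \frac{10911}{13672} = \frac{124270561}{334348760} \approx 0.37168$)
$L + 20622 = \frac{124270561}{334348760} + 20622 = \frac{6895064399281}{334348760}$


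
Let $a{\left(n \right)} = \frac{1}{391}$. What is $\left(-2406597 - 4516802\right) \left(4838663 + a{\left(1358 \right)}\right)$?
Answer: $- \frac{13098497885958366}{391} \approx -3.35 \cdot 10^{13}$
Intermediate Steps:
$a{\left(n \right)} = \frac{1}{391}$
$\left(-2406597 - 4516802\right) \left(4838663 + a{\left(1358 \right)}\right) = \left(-2406597 - 4516802\right) \left(4838663 + \frac{1}{391}\right) = \left(-6923399\right) \frac{1891917234}{391} = - \frac{13098497885958366}{391}$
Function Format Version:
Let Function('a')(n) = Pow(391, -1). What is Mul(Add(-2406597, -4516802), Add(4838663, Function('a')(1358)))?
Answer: Rational(-13098497885958366, 391) ≈ -3.3500e+13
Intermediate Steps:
Function('a')(n) = Rational(1, 391)
Mul(Add(-2406597, -4516802), Add(4838663, Function('a')(1358))) = Mul(Add(-2406597, -4516802), Add(4838663, Rational(1, 391))) = Mul(-6923399, Rational(1891917234, 391)) = Rational(-13098497885958366, 391)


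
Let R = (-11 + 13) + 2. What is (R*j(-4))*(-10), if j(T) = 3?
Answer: -120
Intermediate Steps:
R = 4 (R = 2 + 2 = 4)
(R*j(-4))*(-10) = (4*3)*(-10) = 12*(-10) = -120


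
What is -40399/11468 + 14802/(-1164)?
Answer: -18064481/1112396 ≈ -16.239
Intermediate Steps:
-40399/11468 + 14802/(-1164) = -40399*1/11468 + 14802*(-1/1164) = -40399/11468 - 2467/194 = -18064481/1112396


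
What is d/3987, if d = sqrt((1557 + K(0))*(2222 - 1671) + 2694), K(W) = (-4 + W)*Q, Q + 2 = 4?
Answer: sqrt(856193)/3987 ≈ 0.23208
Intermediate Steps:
Q = 2 (Q = -2 + 4 = 2)
K(W) = -8 + 2*W (K(W) = (-4 + W)*2 = -8 + 2*W)
d = sqrt(856193) (d = sqrt((1557 + (-8 + 2*0))*(2222 - 1671) + 2694) = sqrt((1557 + (-8 + 0))*551 + 2694) = sqrt((1557 - 8)*551 + 2694) = sqrt(1549*551 + 2694) = sqrt(853499 + 2694) = sqrt(856193) ≈ 925.31)
d/3987 = sqrt(856193)/3987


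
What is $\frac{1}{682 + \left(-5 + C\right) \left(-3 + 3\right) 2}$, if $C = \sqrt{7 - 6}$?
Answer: $\frac{1}{682} \approx 0.0014663$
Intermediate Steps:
$C = 1$ ($C = \sqrt{1} = 1$)
$\frac{1}{682 + \left(-5 + C\right) \left(-3 + 3\right) 2} = \frac{1}{682 + \left(-5 + 1\right) \left(-3 + 3\right) 2} = \frac{1}{682 - 4 \cdot 0 \cdot 2} = \frac{1}{682 - 0} = \frac{1}{682 + 0} = \frac{1}{682}$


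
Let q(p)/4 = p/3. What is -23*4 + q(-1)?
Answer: -280/3 ≈ -93.333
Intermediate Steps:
q(p) = 4*p/3 (q(p) = 4*(p/3) = 4*p/3)
-23*4 + q(-1) = -23*4 + (4/3)*(-1) = -92 - 4/3 = -280/3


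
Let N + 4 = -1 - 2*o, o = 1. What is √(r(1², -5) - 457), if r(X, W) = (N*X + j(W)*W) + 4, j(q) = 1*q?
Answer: I*√435 ≈ 20.857*I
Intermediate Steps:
N = -7 (N = -4 + (-1 - 2*1) = -4 + (-1 - 2) = -4 - 3 = -7)
j(q) = q
r(X, W) = 4 + W² - 7*X (r(X, W) = (-7*X + W*W) + 4 = (-7*X + W²) + 4 = (W² - 7*X) + 4 = 4 + W² - 7*X)
√(r(1², -5) - 457) = √((4 + (-5)² - 7*1²) - 457) = √((4 + 25 - 7*1) - 457) = √((4 + 25 - 7) - 457) = √(22 - 457) = √(-435) = I*√435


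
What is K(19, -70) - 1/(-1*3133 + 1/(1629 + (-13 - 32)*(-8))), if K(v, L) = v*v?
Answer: 2249586485/6231536 ≈ 361.00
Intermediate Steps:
K(v, L) = v²
K(19, -70) - 1/(-1*3133 + 1/(1629 + (-13 - 32)*(-8))) = 19² - 1/(-1*3133 + 1/(1629 + (-13 - 32)*(-8))) = 361 - 1/(-3133 + 1/(1629 - 45*(-8))) = 361 - 1/(-3133 + 1/(1629 + 360)) = 361 - 1/(-3133 + 1/1989) = 361 - 1/(-6231536/1989) = 361 - 1*(-1989/6231536) = 361 + 1989/6231536 = 2249586485/6231536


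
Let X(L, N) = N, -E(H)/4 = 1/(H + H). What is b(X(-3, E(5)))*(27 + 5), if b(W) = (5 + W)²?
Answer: 16928/25 ≈ 677.12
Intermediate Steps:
E(H) = -2/H (E(H) = -4/(H + H) = -4*1/(2*H) = -2/H)
b(X(-3, E(5)))*(27 + 5) = (5 - 2/5)²*(27 + 5) = (5 - 2*⅕)²*32 = (5 - ⅖)²*32 = (23/5)²*32 = (529/25)*32 = 16928/25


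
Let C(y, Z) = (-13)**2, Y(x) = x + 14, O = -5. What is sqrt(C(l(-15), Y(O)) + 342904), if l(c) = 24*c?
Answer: sqrt(343073) ≈ 585.72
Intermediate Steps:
Y(x) = 14 + x
C(y, Z) = 169
sqrt(C(l(-15), Y(O)) + 342904) = sqrt(169 + 342904) = sqrt(343073)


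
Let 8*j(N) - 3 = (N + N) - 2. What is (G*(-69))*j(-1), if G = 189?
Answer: 13041/8 ≈ 1630.1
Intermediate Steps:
j(N) = ⅛ + N/4 (j(N) = 3/8 + ((N + N) - 2)/8 = 3/8 + (2*N - 2)/8 = 3/8 + (-2 + 2*N)/8 = 3/8 + (-¼ + N/4) = ⅛ + N/4)
(G*(-69))*j(-1) = (189*(-69))*(⅛ + (¼)*(-1)) = -13041*(⅛ - ¼) = -13041*(-⅛) = 13041/8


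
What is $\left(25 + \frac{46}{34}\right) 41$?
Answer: $\frac{18368}{17} \approx 1080.5$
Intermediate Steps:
$\left(25 + \frac{46}{34}\right) 41 = \left(25 + 46 \cdot \frac{1}{34}\right) 41 = \left(25 + \frac{23}{17}\right) 41 = \frac{448}{17} \cdot 41 = \frac{18368}{17}$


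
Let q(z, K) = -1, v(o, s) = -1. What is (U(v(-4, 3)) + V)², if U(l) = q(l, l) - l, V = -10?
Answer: 100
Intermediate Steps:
U(l) = -1 - l
(U(v(-4, 3)) + V)² = ((-1 - 1*(-1)) - 10)² = ((-1 + 1) - 10)² = (0 - 10)² = (-10)² = 100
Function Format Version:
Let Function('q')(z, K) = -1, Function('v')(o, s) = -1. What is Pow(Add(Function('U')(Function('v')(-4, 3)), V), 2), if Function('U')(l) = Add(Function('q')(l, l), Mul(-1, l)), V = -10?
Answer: 100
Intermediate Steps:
Function('U')(l) = Add(-1, Mul(-1, l))
Pow(Add(Function('U')(Function('v')(-4, 3)), V), 2) = Pow(Add(Add(-1, Mul(-1, -1)), -10), 2) = Pow(Add(Add(-1, 1), -10), 2) = Pow(Add(0, -10), 2) = Pow(-10, 2) = 100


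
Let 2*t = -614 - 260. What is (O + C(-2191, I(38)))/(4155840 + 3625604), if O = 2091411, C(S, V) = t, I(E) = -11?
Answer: 1045487/3890722 ≈ 0.26871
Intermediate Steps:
t = -437 (t = (-614 - 260)/2 = (½)*(-874) = -437)
C(S, V) = -437
(O + C(-2191, I(38)))/(4155840 + 3625604) = (2091411 - 437)/(4155840 + 3625604) = 2090974/7781444 = 2090974*(1/7781444) = 1045487/3890722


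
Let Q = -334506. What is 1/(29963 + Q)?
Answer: -1/304543 ≈ -3.2836e-6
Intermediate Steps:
1/(29963 + Q) = 1/(29963 - 334506) = 1/(-304543) = -1/304543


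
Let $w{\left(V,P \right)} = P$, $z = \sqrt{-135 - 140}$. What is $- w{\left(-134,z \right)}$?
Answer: $- 5 i \sqrt{11} \approx - 16.583 i$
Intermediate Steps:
$z = 5 i \sqrt{11}$ ($z = \sqrt{-275} = 5 i \sqrt{11} \approx 16.583 i$)
$- w{\left(-134,z \right)} = - 5 i \sqrt{11}$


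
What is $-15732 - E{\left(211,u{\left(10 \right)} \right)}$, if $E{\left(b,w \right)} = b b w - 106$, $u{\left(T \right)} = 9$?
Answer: $-416315$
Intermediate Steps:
$E{\left(b,w \right)} = -106 + w b^{2}$ ($E{\left(b,w \right)} = b^{2} w - 106 = w b^{2} - 106 = -106 + w b^{2}$)
$-15732 - E{\left(211,u{\left(10 \right)} \right)} = -15732 - \left(-106 + 9 \cdot 211^{2}\right) = -15732 - \left(-106 + 9 \cdot 44521\right) = -15732 - \left(-106 + 400689\right) = -15732 - 400583 = -416315$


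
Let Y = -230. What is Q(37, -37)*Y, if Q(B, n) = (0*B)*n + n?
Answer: 8510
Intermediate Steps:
Q(B, n) = n (Q(B, n) = 0*n + n = 0 + n = n)
Q(37, -37)*Y = -37*(-230) = 8510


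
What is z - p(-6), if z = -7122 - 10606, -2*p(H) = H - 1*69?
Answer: -35531/2 ≈ -17766.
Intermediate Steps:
p(H) = 69/2 - H/2 (p(H) = -(H - 1*69)/2 = -(H - 69)/2 = -(-69 + H)/2 = 69/2 - H/2)
z = -17728
z - p(-6) = -17728 - (69/2 - ½*(-6)) = -17728 - (69/2 + 3) = -17728 - 1*75/2 = -17728 - 75/2 = -35531/2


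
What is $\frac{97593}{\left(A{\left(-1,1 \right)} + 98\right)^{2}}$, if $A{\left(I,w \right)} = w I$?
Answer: $\frac{97593}{9409} \approx 10.372$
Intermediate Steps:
$A{\left(I,w \right)} = I w$
$\frac{97593}{\left(A{\left(-1,1 \right)} + 98\right)^{2}} = \frac{97593}{\left(\left(-1\right) 1 + 98\right)^{2}} = \frac{97593}{\left(-1 + 98\right)^{2}} = \frac{97593}{97^{2}} = \frac{97593}{9409}$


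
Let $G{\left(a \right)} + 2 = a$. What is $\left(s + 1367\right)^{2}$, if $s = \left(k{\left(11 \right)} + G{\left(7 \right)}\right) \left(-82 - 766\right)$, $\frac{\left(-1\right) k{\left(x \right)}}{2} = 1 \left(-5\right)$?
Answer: $128890609$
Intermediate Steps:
$k{\left(x \right)} = 10$ ($k{\left(x \right)} = - 2 \cdot 1 \left(-5\right) = \left(-2\right) \left(-5\right) = 10$)
$G{\left(a \right)} = -2 + a$
$s = -12720$ ($s = \left(10 + \left(-2 + 7\right)\right) \left(-82 - 766\right) = \left(10 + 5\right) \left(-848\right) = 15 \left(-848\right) = -12720$)
$\left(s + 1367\right)^{2} = \left(-12720 + 1367\right)^{2} = \left(-11353\right)^{2} = 128890609$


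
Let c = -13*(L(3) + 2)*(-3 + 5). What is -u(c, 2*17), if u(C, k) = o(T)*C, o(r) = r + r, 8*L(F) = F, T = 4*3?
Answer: 1482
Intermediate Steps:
T = 12
L(F) = F/8
c = -247/4 (c = -13*((1/8)*3 + 2)*(-3 + 5) = -13*(3/8 + 2)*2 = -247*2/8 = -13*19/4 = -247/4 ≈ -61.750)
o(r) = 2*r
u(C, k) = 24*C (u(C, k) = (2*12)*C = 24*C)
-u(c, 2*17) = -24*(-247)/4 = -1*(-1482) = 1482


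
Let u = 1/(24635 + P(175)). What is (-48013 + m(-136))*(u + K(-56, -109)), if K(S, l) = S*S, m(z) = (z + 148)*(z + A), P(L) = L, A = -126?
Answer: -3980227464277/24810 ≈ -1.6043e+8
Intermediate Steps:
m(z) = (-126 + z)*(148 + z) (m(z) = (z + 148)*(z - 126) = (148 + z)*(-126 + z) = (-126 + z)*(148 + z))
K(S, l) = S²
u = 1/24810 (u = 1/(24635 + 175) = 1/24810 ≈ 4.0306e-5)
(-48013 + m(-136))*(u + K(-56, -109)) = (-48013 + (-18648 + (-136)² + 22*(-136)))*(1/24810 + (-56)²) = (-48013 + (-18648 + 18496 - 2992))*(1/24810 + 3136) = (-48013 - 3144)*(77804161/24810) = -51157*77804161/24810 = -3980227464277/24810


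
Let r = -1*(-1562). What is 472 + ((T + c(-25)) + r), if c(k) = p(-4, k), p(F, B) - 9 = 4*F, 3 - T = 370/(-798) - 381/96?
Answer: 25975633/12768 ≈ 2034.4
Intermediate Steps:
r = 1562
T = 94897/12768 (T = 3 - (370/(-798) - 381/96) = 3 - (370*(-1/798) - 381*1/96) = 3 - (-185/399 - 127/32) = 3 - 1*(-56593/12768) = 3 + 56593/12768 = 94897/12768 ≈ 7.4324)
p(F, B) = 9 + 4*F
c(k) = -7 (c(k) = 9 + 4*(-4) = 9 - 16 = -7)
472 + ((T + c(-25)) + r) = 472 + ((94897/12768 - 7) + 1562) = 472 + (5521/12768 + 1562) = 472 + 19949137/12768 = 25975633/12768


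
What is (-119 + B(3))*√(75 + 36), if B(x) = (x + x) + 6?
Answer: -107*√111 ≈ -1127.3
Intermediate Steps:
B(x) = 6 + 2*x (B(x) = 2*x + 6 = 6 + 2*x)
(-119 + B(3))*√(75 + 36) = (-119 + (6 + 2*3))*√(75 + 36) = (-119 + (6 + 6))*√111 = (-119 + 12)*√111 = -107*√111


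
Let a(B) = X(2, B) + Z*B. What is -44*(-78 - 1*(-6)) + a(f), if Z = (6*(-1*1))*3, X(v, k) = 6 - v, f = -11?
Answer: 3370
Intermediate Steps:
Z = -18 (Z = (6*(-1))*3 = -6*3 = -18)
a(B) = 4 - 18*B (a(B) = (6 - 1*2) - 18*B = (6 - 2) - 18*B = 4 - 18*B)
-44*(-78 - 1*(-6)) + a(f) = -44*(-78 - 1*(-6)) + (4 - 18*(-11)) = -44*(-78 + 6) + (4 + 198) = -44*(-72) + 202 = 3168 + 202 = 3370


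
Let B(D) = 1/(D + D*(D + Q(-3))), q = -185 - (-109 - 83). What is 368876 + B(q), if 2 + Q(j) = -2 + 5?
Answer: 23239189/63 ≈ 3.6888e+5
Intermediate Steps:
Q(j) = 1 (Q(j) = -2 + (-2 + 5) = -2 + 3 = 1)
q = 7 (q = -185 - 1*(-192) = -185 + 192 = 7)
B(D) = 1/(D + D*(1 + D)) (B(D) = 1/(D + D*(D + 1)) = 1/(D + D*(1 + D)))
368876 + B(q) = 368876 + 1/(7*(2 + 7)) = 368876 + (1/7)/9 = 368876 + (1/7)*(1/9) = 368876 + 1/63 = 23239189/63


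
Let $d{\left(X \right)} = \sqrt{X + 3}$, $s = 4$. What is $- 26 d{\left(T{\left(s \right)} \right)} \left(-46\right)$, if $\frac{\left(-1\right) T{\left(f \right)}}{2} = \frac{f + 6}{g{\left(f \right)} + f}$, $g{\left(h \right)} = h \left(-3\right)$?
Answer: $598 \sqrt{22} \approx 2804.9$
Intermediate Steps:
$g{\left(h \right)} = - 3 h$
$T{\left(f \right)} = \frac{6 + f}{f}$ ($T{\left(f \right)} = - 2 \frac{f + 6}{- 3 f + f} = - 2 \frac{6 + f}{\left(-2\right) f} = - 2 \left(6 + f\right) \left(- \frac{1}{2 f}\right) = - 2 \left(- \frac{6 + f}{2 f}\right) = \frac{6 + f}{f}$)
$d{\left(X \right)} = \sqrt{3 + X}$
$- 26 d{\left(T{\left(s \right)} \right)} \left(-46\right) = - 26 \sqrt{3 + \frac{6 + 4}{4}} \left(-46\right) = - 26 \sqrt{3 + \frac{1}{4} \cdot 10} \left(-46\right) = - 26 \sqrt{3 + \frac{5}{2}} \left(-46\right) = - 26 \sqrt{\frac{11}{2}} \left(-46\right) = - 26 \frac{\sqrt{22}}{2} \left(-46\right) = - 13 \sqrt{22} \left(-46\right) = 598 \sqrt{22}$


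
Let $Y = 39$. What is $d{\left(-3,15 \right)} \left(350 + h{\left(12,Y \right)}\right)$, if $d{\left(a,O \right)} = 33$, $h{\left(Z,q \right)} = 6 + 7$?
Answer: $11979$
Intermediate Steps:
$h{\left(Z,q \right)} = 13$
$d{\left(-3,15 \right)} \left(350 + h{\left(12,Y \right)}\right) = 33 \left(350 + 13\right) = 33 \cdot 363 = 11979$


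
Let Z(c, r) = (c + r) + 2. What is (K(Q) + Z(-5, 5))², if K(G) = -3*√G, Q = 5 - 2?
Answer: 31 - 12*√3 ≈ 10.215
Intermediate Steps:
Z(c, r) = 2 + c + r
Q = 3
(K(Q) + Z(-5, 5))² = (-3*√3 + (2 - 5 + 5))² = (-3*√3 + 2)² = (2 - 3*√3)²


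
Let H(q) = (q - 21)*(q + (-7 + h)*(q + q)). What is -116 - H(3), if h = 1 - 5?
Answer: -1250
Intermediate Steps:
h = -4
H(q) = -21*q*(-21 + q) (H(q) = (q - 21)*(q + (-7 - 4)*(q + q)) = (-21 + q)*(q - 22*q) = (-21 + q)*(-21*q) = -21*q*(-21 + q))
-116 - H(3) = -116 - 21*3*(21 - 1*3) = -116 - 21*3*(21 - 3) = -116 - 21*3*18 = -116 - 1*1134 = -116 - 1134 = -1250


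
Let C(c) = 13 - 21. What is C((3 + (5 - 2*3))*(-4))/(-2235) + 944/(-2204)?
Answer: -523052/1231485 ≈ -0.42473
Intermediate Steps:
C(c) = -8
C((3 + (5 - 2*3))*(-4))/(-2235) + 944/(-2204) = -8/(-2235) + 944/(-2204) = -8*(-1/2235) + 944*(-1/2204) = 8/2235 - 236/551 = -523052/1231485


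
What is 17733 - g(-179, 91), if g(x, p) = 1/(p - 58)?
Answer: 585188/33 ≈ 17733.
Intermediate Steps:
g(x, p) = 1/(-58 + p)
17733 - g(-179, 91) = 17733 - 1/(-58 + 91) = 17733 - 1/33 = 585188/33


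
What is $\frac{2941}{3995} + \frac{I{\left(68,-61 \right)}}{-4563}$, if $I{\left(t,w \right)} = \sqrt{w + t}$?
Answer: $\frac{173}{235} - \frac{\sqrt{7}}{4563} \approx 0.73559$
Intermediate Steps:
$I{\left(t,w \right)} = \sqrt{t + w}$
$\frac{2941}{3995} + \frac{I{\left(68,-61 \right)}}{-4563} = \frac{2941}{3995} + \frac{\sqrt{68 - 61}}{-4563} = 2941 \cdot \frac{1}{3995} + \sqrt{7} \left(- \frac{1}{4563}\right) = \frac{173}{235} - \frac{\sqrt{7}}{4563}$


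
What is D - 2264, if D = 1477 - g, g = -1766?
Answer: 979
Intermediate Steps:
D = 3243 (D = 1477 - 1*(-1766) = 1477 + 1766 = 3243)
D - 2264 = 3243 - 2264 = 979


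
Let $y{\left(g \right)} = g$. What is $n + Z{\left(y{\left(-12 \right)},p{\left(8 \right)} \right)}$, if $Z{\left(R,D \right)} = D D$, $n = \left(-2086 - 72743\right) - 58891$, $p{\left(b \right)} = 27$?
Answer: $-132991$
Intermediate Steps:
$n = -133720$ ($n = -74829 - 58891 = -133720$)
$Z{\left(R,D \right)} = D^{2}$
$n + Z{\left(y{\left(-12 \right)},p{\left(8 \right)} \right)} = -133720 + 27^{2} = -133720 + 729 = -132991$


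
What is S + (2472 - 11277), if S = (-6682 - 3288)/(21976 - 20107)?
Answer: -16466515/1869 ≈ -8810.3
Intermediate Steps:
S = -9970/1869 ≈ -5.3344
S + (2472 - 11277) = -9970/1869 + (2472 - 11277) = -9970/1869 - 8805 = -16466515/1869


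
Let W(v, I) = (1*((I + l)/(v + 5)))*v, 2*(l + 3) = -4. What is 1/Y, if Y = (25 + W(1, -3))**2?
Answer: 9/5041 ≈ 0.0017854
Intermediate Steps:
l = -5 (l = -3 + (1/2)*(-4) = -3 - 2 = -5)
W(v, I) = v*(-5 + I)/(5 + v) (W(v, I) = (1*((I - 5)/(v + 5)))*v = (1*((-5 + I)/(5 + v)))*v = ((-5 + I)/(5 + v))*v = v*(-5 + I)/(5 + v))
Y = 5041/9 (Y = (25 + 1*(-5 - 3)/(5 + 1))**2 = (25 + 1*(-8)/6)**2 = (25 + 1*(1/6)*(-8))**2 = (25 - 4/3)**2 = (71/3)**2 = 5041/9 ≈ 560.11)
1/Y = 1/(5041/9) = 9/5041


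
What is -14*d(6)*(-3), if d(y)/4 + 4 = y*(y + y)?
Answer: 11424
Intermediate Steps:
d(y) = -16 + 8*y² (d(y) = -16 + 4*(y*(y + y)) = -16 + 4*(y*(2*y)) = -16 + 4*(2*y²) = -16 + 8*y²)
-14*d(6)*(-3) = -14*(-16 + 8*6²)*(-3) = -14*(-16 + 8*36)*(-3) = -14*(-16 + 288)*(-3) = -14*272*(-3) = -3808*(-3) = 11424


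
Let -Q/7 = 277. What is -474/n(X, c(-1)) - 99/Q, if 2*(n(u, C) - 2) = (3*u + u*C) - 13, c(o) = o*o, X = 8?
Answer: -1835895/44597 ≈ -41.166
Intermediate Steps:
Q = -1939 (Q = -7*277 = -1939)
c(o) = o²
n(u, C) = -9/2 + 3*u/2 + C*u/2 (n(u, C) = 2 + ((3*u + u*C) - 13)/2 = 2 + ((3*u + C*u) - 13)/2 = 2 + (-13 + 3*u + C*u)/2 = 2 + (-13/2 + 3*u/2 + C*u/2) = -9/2 + 3*u/2 + C*u/2)
-474/n(X, c(-1)) - 99/Q = -474/(-9/2 + (3/2)*8 + (½)*(-1)²*8) - 99/(-1939) = -474/(-9/2 + 12 + (½)*1*8) - 99*(-1/1939) = -474/(-9/2 + 12 + 4) + 99/1939 = -474/23/2 + 99/1939 = -474*2/23 + 99/1939 = -948/23 + 99/1939 = -1835895/44597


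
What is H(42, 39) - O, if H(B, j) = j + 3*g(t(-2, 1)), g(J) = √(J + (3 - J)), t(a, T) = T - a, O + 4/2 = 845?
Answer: -804 + 3*√3 ≈ -798.80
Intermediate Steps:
O = 843 (O = -2 + 845 = 843)
g(J) = √3
H(B, j) = j + 3*√3
H(42, 39) - O = (39 + 3*√3) - 1*843 = (39 + 3*√3) - 843 = -804 + 3*√3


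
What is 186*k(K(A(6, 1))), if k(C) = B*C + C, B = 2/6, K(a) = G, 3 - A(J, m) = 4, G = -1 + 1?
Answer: 0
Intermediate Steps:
G = 0
A(J, m) = -1 (A(J, m) = 3 - 1*4 = 3 - 4 = -1)
K(a) = 0
B = ⅓ (B = 2*(⅙) = ⅓ ≈ 0.33333)
k(C) = 4*C/3 (k(C) = C/3 + C = 4*C/3)
186*k(K(A(6, 1))) = 186*((4/3)*0) = 186*0 = 0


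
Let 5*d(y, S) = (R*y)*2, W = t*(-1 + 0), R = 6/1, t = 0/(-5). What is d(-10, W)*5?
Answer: -120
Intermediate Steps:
t = 0 (t = 0*(-1/5) = 0)
R = 6 (R = 6*1 = 6)
W = 0 (W = 0*(-1 + 0) = 0*(-1) = 0)
d(y, S) = 12*y/5 (d(y, S) = ((6*y)*2)/5 = (12*y)/5 = 12*y/5)
d(-10, W)*5 = ((12/5)*(-10))*5 = -24*5 = -120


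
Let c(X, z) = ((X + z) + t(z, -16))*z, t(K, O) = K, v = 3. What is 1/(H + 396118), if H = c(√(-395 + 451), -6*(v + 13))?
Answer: 207275/85925593202 + 48*√14/42962796601 ≈ 2.4164e-6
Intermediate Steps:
c(X, z) = z*(X + 2*z) (c(X, z) = ((X + z) + z)*z = (X + 2*z)*z = z*(X + 2*z))
H = 18432 - 192*√14 (H = (-6*(3 + 13))*(√(-395 + 451) + 2*(-6*(3 + 13))) = (-6*16)*(√56 + 2*(-6*16)) = -96*(2*√14 + 2*(-96)) = -96*(2*√14 - 192) = -96*(-192 + 2*√14) = 18432 - 192*√14 ≈ 17714.)
1/(H + 396118) = 1/((18432 - 192*√14) + 396118) = 1/(414550 - 192*√14)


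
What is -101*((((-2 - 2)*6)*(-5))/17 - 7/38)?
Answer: -448541/646 ≈ -694.34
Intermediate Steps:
-101*((((-2 - 2)*6)*(-5))/17 - 7/38) = -101*((-4*6*(-5))*(1/17) - 7*1/38) = -101*(-24*(-5)*(1/17) - 7/38) = -101*(120*(1/17) - 7/38) = -101*(120/17 - 7/38) = -101*4441/646 = -448541/646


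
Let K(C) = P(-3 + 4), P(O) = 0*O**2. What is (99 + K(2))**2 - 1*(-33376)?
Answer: 43177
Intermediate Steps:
P(O) = 0
K(C) = 0
(99 + K(2))**2 - 1*(-33376) = (99 + 0)**2 - 1*(-33376) = 99**2 + 33376 = 9801 + 33376 = 43177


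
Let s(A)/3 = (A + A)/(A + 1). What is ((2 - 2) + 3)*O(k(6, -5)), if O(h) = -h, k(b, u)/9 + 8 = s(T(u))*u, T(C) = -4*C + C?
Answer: 7803/8 ≈ 975.38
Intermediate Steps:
T(C) = -3*C
s(A) = 6*A/(1 + A) (s(A) = 3*((A + A)/(A + 1)) = 3*((2*A)/(1 + A)) = 3*(2*A/(1 + A)) = 6*A/(1 + A))
k(b, u) = -72 - 162*u**2/(1 - 3*u) (k(b, u) = -72 + 9*((6*(-3*u)/(1 - 3*u))*u) = -72 + 9*((-18*u/(1 - 3*u))*u) = -72 + 9*(-18*u**2/(1 - 3*u)) = -72 - 162*u**2/(1 - 3*u))
((2 - 2) + 3)*O(k(6, -5)) = ((2 - 2) + 3)*(-18*(4 - 12*(-5) + 9*(-5)**2)/(-1 + 3*(-5))) = (0 + 3)*(-18*(4 + 60 + 9*25)/(-1 - 15)) = 3*(-18*(4 + 60 + 225)/(-16)) = 3*(-18*(-1)*289/16) = 3*(-1*(-2601/8)) = 3*(2601/8) = 7803/8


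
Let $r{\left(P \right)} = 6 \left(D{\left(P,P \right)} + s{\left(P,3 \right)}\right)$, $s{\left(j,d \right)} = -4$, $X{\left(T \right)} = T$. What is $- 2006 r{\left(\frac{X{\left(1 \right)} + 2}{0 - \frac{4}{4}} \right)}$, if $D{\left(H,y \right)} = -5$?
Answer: $108324$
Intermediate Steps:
$r{\left(P \right)} = -54$ ($r{\left(P \right)} = 6 \left(-5 - 4\right) = 6 \left(-9\right) = -54$)
$- 2006 r{\left(\frac{X{\left(1 \right)} + 2}{0 - \frac{4}{4}} \right)} = \left(-2006\right) \left(-54\right) = 108324$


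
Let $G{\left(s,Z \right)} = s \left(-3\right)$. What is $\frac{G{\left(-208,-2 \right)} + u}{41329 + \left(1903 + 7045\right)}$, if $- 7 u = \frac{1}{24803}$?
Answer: $\frac{108339503}{8729143017} \approx 0.012411$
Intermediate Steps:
$G{\left(s,Z \right)} = - 3 s$
$u = - \frac{1}{173621}$ ($u = - \frac{1}{7 \cdot 24803} = \left(- \frac{1}{7}\right) \frac{1}{24803} = - \frac{1}{173621} \approx -5.7597 \cdot 10^{-6}$)
$\frac{G{\left(-208,-2 \right)} + u}{41329 + \left(1903 + 7045\right)} = \frac{\left(-3\right) \left(-208\right) - \frac{1}{173621}}{41329 + \left(1903 + 7045\right)} = \frac{624 - \frac{1}{173621}}{41329 + 8948} = \frac{108339503}{173621 \cdot 50277} = \frac{108339503}{173621} \cdot \frac{1}{50277} = \frac{108339503}{8729143017}$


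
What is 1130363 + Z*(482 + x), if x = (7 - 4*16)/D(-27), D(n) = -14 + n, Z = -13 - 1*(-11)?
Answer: 46305245/41 ≈ 1.1294e+6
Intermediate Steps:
Z = -2 (Z = -13 + 11 = -2)
x = 57/41 (x = (7 - 4*16)/(-14 - 27) = (7 - 64)/(-41) = -57*(-1/41) = 57/41 ≈ 1.3902)
1130363 + Z*(482 + x) = 1130363 - 2*(482 + 57/41) = 1130363 - 2*19819/41 = 1130363 - 39638/41 = 46305245/41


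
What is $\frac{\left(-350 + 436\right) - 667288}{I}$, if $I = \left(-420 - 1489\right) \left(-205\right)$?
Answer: $- \frac{667202}{391345} \approx -1.7049$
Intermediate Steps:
$I = 391345$ ($I = \left(-1909\right) \left(-205\right) = 391345$)
$\frac{\left(-350 + 436\right) - 667288}{I} = \frac{\left(-350 + 436\right) - 667288}{391345} = \left(86 - 667288\right) \frac{1}{391345} = \left(-667202\right) \frac{1}{391345} = - \frac{667202}{391345}$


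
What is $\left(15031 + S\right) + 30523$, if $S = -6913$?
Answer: $38641$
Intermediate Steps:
$\left(15031 + S\right) + 30523 = \left(15031 - 6913\right) + 30523 = 8118 + 30523 = 38641$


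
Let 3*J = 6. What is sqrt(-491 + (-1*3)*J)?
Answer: I*sqrt(497) ≈ 22.293*I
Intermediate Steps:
J = 2 (J = (1/3)*6 = 2)
sqrt(-491 + (-1*3)*J) = sqrt(-491 - 1*3*2) = sqrt(-491 - 3*2) = sqrt(-491 - 6) = sqrt(-497) = I*sqrt(497)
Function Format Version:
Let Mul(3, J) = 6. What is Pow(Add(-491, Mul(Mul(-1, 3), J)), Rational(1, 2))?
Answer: Mul(I, Pow(497, Rational(1, 2))) ≈ Mul(22.293, I)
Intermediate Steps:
J = 2 (J = Mul(Rational(1, 3), 6) = 2)
Pow(Add(-491, Mul(Mul(-1, 3), J)), Rational(1, 2)) = Pow(Add(-491, Mul(Mul(-1, 3), 2)), Rational(1, 2)) = Pow(Add(-491, Mul(-3, 2)), Rational(1, 2)) = Pow(Add(-491, -6), Rational(1, 2)) = Pow(-497, Rational(1, 2)) = Mul(I, Pow(497, Rational(1, 2)))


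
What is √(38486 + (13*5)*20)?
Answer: √39786 ≈ 199.46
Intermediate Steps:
√(38486 + (13*5)*20) = √(38486 + 65*20) = √(38486 + 1300) = √39786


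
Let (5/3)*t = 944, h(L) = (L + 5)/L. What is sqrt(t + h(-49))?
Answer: 2*sqrt(173735)/35 ≈ 23.818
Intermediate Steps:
h(L) = (5 + L)/L
t = 2832/5 (t = (3/5)*944 = 2832/5 ≈ 566.40)
sqrt(t + h(-49)) = sqrt(2832/5 + (5 - 49)/(-49)) = sqrt(2832/5 - 1/49*(-44)) = sqrt(2832/5 + 44/49) = sqrt(138988/245) = 2*sqrt(173735)/35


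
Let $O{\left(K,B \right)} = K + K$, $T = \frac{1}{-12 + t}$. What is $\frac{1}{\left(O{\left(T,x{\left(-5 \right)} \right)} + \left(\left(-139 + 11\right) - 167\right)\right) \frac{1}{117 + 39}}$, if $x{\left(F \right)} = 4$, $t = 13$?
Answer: $- \frac{156}{293} \approx -0.53242$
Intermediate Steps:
$T = 1$ ($T = \frac{1}{-12 + 13} = 1^{-1} = 1$)
$O{\left(K,B \right)} = 2 K$
$\frac{1}{\left(O{\left(T,x{\left(-5 \right)} \right)} + \left(\left(-139 + 11\right) - 167\right)\right) \frac{1}{117 + 39}} = \frac{1}{\left(2 \cdot 1 + \left(\left(-139 + 11\right) - 167\right)\right) \frac{1}{117 + 39}} = \frac{1}{\left(2 - 295\right) \frac{1}{156}} = \frac{1}{\left(-293\right) \frac{1}{156}} = \frac{1}{- \frac{293}{156}} = - \frac{156}{293}$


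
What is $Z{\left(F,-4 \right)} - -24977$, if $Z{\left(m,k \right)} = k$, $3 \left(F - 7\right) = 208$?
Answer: $24973$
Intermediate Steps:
$F = \frac{229}{3}$ ($F = 7 + \frac{1}{3} \cdot 208 = 7 + \frac{208}{3} = \frac{229}{3} \approx 76.333$)
$Z{\left(F,-4 \right)} - -24977 = -4 - -24977 = -4 + 24977 = 24973$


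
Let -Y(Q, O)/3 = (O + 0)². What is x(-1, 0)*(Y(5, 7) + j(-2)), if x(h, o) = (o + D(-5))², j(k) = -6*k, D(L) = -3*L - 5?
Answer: -13500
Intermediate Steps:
D(L) = -5 - 3*L
Y(Q, O) = -3*O² (Y(Q, O) = -3*(O + 0)² = -3*O²)
x(h, o) = (10 + o)² (x(h, o) = (o + (-5 - 3*(-5)))² = (o + (-5 + 15))² = (o + 10)² = (10 + o)²)
x(-1, 0)*(Y(5, 7) + j(-2)) = (10 + 0)²*(-3*7² - 6*(-2)) = 10²*(-3*49 + 12) = 100*(-147 + 12) = 100*(-135) = -13500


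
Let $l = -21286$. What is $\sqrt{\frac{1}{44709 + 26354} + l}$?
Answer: $\frac{i \sqrt{107493234969071}}{71063} \approx 145.9 i$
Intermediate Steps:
$\sqrt{\frac{1}{44709 + 26354} + l} = \sqrt{\frac{1}{44709 + 26354} - 21286} = \sqrt{\frac{1}{71063} - 21286} = \sqrt{- \frac{1512647017}{71063}} = \frac{i \sqrt{107493234969071}}{71063}$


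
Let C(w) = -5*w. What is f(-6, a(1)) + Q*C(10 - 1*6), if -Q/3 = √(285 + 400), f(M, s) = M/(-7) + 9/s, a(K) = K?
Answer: 69/7 + 60*√685 ≈ 1580.2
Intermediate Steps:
f(M, s) = 9/s - M/7 (f(M, s) = M*(-⅐) + 9/s = -M/7 + 9/s = 9/s - M/7)
Q = -3*√685 (Q = -3*√(285 + 400) = -3*√685 ≈ -78.518)
f(-6, a(1)) + Q*C(10 - 1*6) = (9/1 - ⅐*(-6)) + (-3*√685)*(-5*(10 - 1*6)) = (9*1 + 6/7) + (-3*√685)*(-5*(10 - 6)) = (9 + 6/7) + (-3*√685)*(-5*4) = 69/7 - 3*√685*(-20) = 69/7 + 60*√685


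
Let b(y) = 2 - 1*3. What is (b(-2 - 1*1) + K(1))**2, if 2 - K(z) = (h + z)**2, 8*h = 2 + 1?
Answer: 3249/4096 ≈ 0.79321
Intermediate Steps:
b(y) = -1 (b(y) = 2 - 3 = -1)
h = 3/8 (h = (2 + 1)/8 = (1/8)*3 = 3/8 ≈ 0.37500)
K(z) = 2 - (3/8 + z)**2
(b(-2 - 1*1) + K(1))**2 = (-1 + (2 - (3 + 8*1)**2/64))**2 = (-1 + (2 - (3 + 8)**2/64))**2 = (-1 + (2 - 1/64*11**2))**2 = (-1 + (2 - 1/64*121))**2 = (-1 + (2 - 121/64))**2 = (-1 + 7/64)**2 = (-57/64)**2 = 3249/4096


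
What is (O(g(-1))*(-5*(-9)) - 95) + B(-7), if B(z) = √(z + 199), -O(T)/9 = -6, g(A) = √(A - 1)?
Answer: 2335 + 8*√3 ≈ 2348.9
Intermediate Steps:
g(A) = √(-1 + A)
O(T) = 54 (O(T) = -9*(-6) = 54)
B(z) = √(199 + z)
(O(g(-1))*(-5*(-9)) - 95) + B(-7) = (54*(-5*(-9)) - 95) + √(199 - 7) = (54*45 - 95) + √192 = (2430 - 95) + 8*√3 = 2335 + 8*√3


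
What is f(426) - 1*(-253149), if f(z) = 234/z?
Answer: 17973618/71 ≈ 2.5315e+5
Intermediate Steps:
f(426) - 1*(-253149) = 234/426 - 1*(-253149) = 234*(1/426) + 253149 = 39/71 + 253149 = 17973618/71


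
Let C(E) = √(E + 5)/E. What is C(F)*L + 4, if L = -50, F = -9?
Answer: 4 + 100*I/9 ≈ 4.0 + 11.111*I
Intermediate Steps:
C(E) = √(5 + E)/E
C(F)*L + 4 = (√(5 - 9)/(-9))*(-50) + 4 = -2*I/9*(-50) + 4 = 100*I/9 + 4 = 4 + 100*I/9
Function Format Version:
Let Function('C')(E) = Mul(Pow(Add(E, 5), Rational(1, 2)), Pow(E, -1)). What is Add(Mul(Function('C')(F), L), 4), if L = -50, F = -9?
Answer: Add(4, Mul(Rational(100, 9), I)) ≈ Add(4.0000, Mul(11.111, I))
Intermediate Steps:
Function('C')(E) = Mul(Pow(E, -1), Pow(Add(5, E), Rational(1, 2))) (Function('C')(E) = Mul(Pow(Add(5, E), Rational(1, 2)), Pow(E, -1)) = Mul(Pow(E, -1), Pow(Add(5, E), Rational(1, 2))))
Add(Mul(Function('C')(F), L), 4) = Add(Mul(Mul(Pow(-9, -1), Pow(Add(5, -9), Rational(1, 2))), -50), 4) = Add(Mul(Mul(Rational(-1, 9), Pow(-4, Rational(1, 2))), -50), 4) = Add(Mul(Mul(Rational(-1, 9), Mul(2, I)), -50), 4) = Add(Mul(Mul(Rational(-2, 9), I), -50), 4) = Add(Mul(Rational(100, 9), I), 4) = Add(4, Mul(Rational(100, 9), I))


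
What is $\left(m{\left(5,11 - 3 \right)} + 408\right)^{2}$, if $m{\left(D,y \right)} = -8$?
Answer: $160000$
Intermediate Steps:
$\left(m{\left(5,11 - 3 \right)} + 408\right)^{2} = \left(-8 + 408\right)^{2} = 400^{2} = 160000$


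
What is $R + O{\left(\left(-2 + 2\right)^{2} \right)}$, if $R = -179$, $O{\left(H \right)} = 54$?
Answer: $-125$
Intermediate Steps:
$R + O{\left(\left(-2 + 2\right)^{2} \right)} = -179 + 54 = -125$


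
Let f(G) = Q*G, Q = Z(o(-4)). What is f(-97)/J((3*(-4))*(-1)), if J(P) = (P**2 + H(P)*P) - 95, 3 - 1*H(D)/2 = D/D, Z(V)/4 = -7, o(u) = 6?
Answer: 28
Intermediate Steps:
Z(V) = -28 (Z(V) = 4*(-7) = -28)
Q = -28
H(D) = 4 (H(D) = 6 - 2*D/D = 6 - 2*1 = 6 - 2 = 4)
f(G) = -28*G
J(P) = -95 + P**2 + 4*P (J(P) = (P**2 + 4*P) - 95 = -95 + P**2 + 4*P)
f(-97)/J((3*(-4))*(-1)) = (-28*(-97))/(-95 + ((3*(-4))*(-1))**2 + 4*((3*(-4))*(-1))) = 2716/(-95 + (-12*(-1))**2 + 4*(-12*(-1))) = 2716/(-95 + 12**2 + 4*12) = 2716/(-95 + 144 + 48) = 2716/97 = 2716*(1/97) = 28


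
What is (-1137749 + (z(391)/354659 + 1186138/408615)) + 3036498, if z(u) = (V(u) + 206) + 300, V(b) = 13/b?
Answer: 107589594400251207422/56663324028435 ≈ 1.8988e+6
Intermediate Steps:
z(u) = 506 + 13/u (z(u) = (13/u + 206) + 300 = (206 + 13/u) + 300 = 506 + 13/u)
(-1137749 + (z(391)/354659 + 1186138/408615)) + 3036498 = (-1137749 + ((506 + 13/391)/354659 + 1186138/408615)) + 3036498 = (-1137749 + ((506 + 13*(1/391))*(1/354659) + 1186138*(1/408615))) + 3036498 = (-1137749 + ((506 + 13/391)*(1/354659) + 1186138/408615)) + 3036498 = (-1137749 + ((197859/391)*(1/354659) + 1186138/408615)) + 3036498 = (-1137749 + (197859/138671669 + 1186138/408615)) + 3036498 = (-1137749 + 164564584279607/56663324028435) + 3036498 = -64468475685443613208/56663324028435 + 3036498 = 107589594400251207422/56663324028435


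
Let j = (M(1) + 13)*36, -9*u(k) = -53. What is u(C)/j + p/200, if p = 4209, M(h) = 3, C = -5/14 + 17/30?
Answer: 2728757/129600 ≈ 21.055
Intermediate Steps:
C = 22/105 (C = -5*1/14 + 17*(1/30) = -5/14 + 17/30 = 22/105 ≈ 0.20952)
u(k) = 53/9 (u(k) = -⅑*(-53) = 53/9)
j = 576 (j = (3 + 13)*36 = 16*36 = 576)
u(C)/j + p/200 = (53/9)/576 + 4209/200 = (53/9)*(1/576) + 4209*(1/200) = 53/5184 + 4209/200 = 2728757/129600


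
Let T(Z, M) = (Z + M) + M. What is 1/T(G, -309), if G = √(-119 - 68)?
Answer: -618/382111 - I*√187/382111 ≈ -0.0016173 - 3.5787e-5*I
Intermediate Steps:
G = I*√187 (G = √(-187) = I*√187 ≈ 13.675*I)
T(Z, M) = Z + 2*M (T(Z, M) = (M + Z) + M = Z + 2*M)
1/T(G, -309) = 1/(I*√187 + 2*(-309)) = 1/(I*√187 - 618) = 1/(-618 + I*√187)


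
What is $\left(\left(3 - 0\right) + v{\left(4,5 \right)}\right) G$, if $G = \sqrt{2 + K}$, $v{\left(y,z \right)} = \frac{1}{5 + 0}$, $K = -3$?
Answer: $\frac{16 i}{5} \approx 3.2 i$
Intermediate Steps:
$v{\left(y,z \right)} = \frac{1}{5}$
$G = i$ ($G = \sqrt{2 - 3} = \sqrt{-1} = i \approx 1.0 i$)
$\left(\left(3 - 0\right) + v{\left(4,5 \right)}\right) G = \left(\left(3 - 0\right) + \frac{1}{5}\right) i = \left(\left(3 + 0\right) + \frac{1}{5}\right) i = \left(3 + \frac{1}{5}\right) i = \frac{16 i}{5}$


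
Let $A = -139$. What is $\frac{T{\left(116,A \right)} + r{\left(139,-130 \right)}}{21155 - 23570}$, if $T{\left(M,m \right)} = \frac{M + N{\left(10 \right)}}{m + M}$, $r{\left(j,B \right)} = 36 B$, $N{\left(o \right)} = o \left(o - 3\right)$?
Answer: $\frac{35942}{18515} \approx 1.9412$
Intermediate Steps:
$N{\left(o \right)} = o \left(-3 + o\right)$
$T{\left(M,m \right)} = \frac{70 + M}{M + m}$ ($T{\left(M,m \right)} = \frac{M + 10 \left(-3 + 10\right)}{m + M} = \frac{M + 10 \cdot 7}{M + m} = \frac{M + 70}{M + m} = \frac{70 + M}{M + m}$)
$\frac{T{\left(116,A \right)} + r{\left(139,-130 \right)}}{21155 - 23570} = \frac{\frac{70 + 116}{116 - 139} + 36 \left(-130\right)}{21155 - 23570} = \frac{\frac{1}{-23} \cdot 186 - 4680}{-2415} = \left(\left(- \frac{1}{23}\right) 186 - 4680\right) \left(- \frac{1}{2415}\right) = \left(- \frac{186}{23} - 4680\right) \left(- \frac{1}{2415}\right) = \left(- \frac{107826}{23}\right) \left(- \frac{1}{2415}\right) = \frac{35942}{18515}$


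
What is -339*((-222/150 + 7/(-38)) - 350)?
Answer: 113253459/950 ≈ 1.1921e+5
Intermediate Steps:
-339*((-222/150 + 7/(-38)) - 350) = -339*((-222*1/150 + 7*(-1/38)) - 350) = -339*((-37/25 - 7/38) - 350) = -339*(-1581/950 - 350) = -339*(-334081/950) = 113253459/950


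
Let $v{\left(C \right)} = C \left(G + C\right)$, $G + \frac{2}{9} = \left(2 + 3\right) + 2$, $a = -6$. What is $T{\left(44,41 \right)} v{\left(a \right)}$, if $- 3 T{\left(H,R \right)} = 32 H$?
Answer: $\frac{19712}{9} \approx 2190.2$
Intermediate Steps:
$G = \frac{61}{9}$ ($G = - \frac{2}{9} + \left(\left(2 + 3\right) + 2\right) = - \frac{2}{9} + \left(5 + 2\right) = - \frac{2}{9} + 7 = \frac{61}{9} \approx 6.7778$)
$T{\left(H,R \right)} = - \frac{32 H}{3}$
$v{\left(C \right)} = C \left(\frac{61}{9} + C\right)$
$T{\left(44,41 \right)} v{\left(a \right)} = \left(- \frac{32}{3}\right) 44 \cdot \frac{1}{9} \left(-6\right) \left(61 + 9 \left(-6\right)\right) = - \frac{1408 \cdot \frac{1}{9} \left(-6\right) \left(61 - 54\right)}{3} = - \frac{1408 \cdot \frac{1}{9} \left(-6\right) 7}{3} = \left(- \frac{1408}{3}\right) \left(- \frac{14}{3}\right) = \frac{19712}{9}$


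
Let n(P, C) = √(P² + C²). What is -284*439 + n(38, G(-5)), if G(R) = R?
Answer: -124676 + √1469 ≈ -1.2464e+5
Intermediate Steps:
n(P, C) = √(C² + P²)
-284*439 + n(38, G(-5)) = -284*439 + √((-5)² + 38²) = -124676 + √(25 + 1444) = -124676 + √1469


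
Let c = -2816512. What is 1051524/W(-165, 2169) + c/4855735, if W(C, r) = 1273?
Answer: 268544024756/325334245 ≈ 825.44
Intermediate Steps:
1051524/W(-165, 2169) + c/4855735 = 1051524/1273 - 2816512/4855735 = 268544024756/325334245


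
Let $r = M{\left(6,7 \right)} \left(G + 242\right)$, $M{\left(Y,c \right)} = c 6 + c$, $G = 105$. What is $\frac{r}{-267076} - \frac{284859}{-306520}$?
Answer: $\frac{17716810681}{20466033880} \approx 0.86567$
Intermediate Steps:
$M{\left(Y,c \right)} = 7 c$ ($M{\left(Y,c \right)} = 6 c + c = 7 c$)
$r = 17003$ ($r = 7 \cdot 7 \left(105 + 242\right) = 49 \cdot 347 = 17003$)
$\frac{r}{-267076} - \frac{284859}{-306520} = \frac{17003}{-267076} - \frac{284859}{-306520} = 17003 \left(- \frac{1}{267076}\right) - - \frac{284859}{306520} = - \frac{17003}{267076} + \frac{284859}{306520} = \frac{17716810681}{20466033880}$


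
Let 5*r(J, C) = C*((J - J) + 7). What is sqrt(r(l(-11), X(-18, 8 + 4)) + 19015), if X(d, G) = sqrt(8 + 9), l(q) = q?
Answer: sqrt(475375 + 35*sqrt(17))/5 ≈ 137.92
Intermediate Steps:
X(d, G) = sqrt(17)
r(J, C) = 7*C/5 (r(J, C) = (C*((J - J) + 7))/5 = (C*(0 + 7))/5 = (C*7)/5 = (7*C)/5 = 7*C/5)
sqrt(r(l(-11), X(-18, 8 + 4)) + 19015) = sqrt(7*sqrt(17)/5 + 19015) = sqrt(19015 + 7*sqrt(17)/5)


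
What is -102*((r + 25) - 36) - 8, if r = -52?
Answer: 6418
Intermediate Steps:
-102*((r + 25) - 36) - 8 = -102*((-52 + 25) - 36) - 8 = -102*(-27 - 36) - 8 = -102*(-63) - 8 = 6426 - 8 = 6418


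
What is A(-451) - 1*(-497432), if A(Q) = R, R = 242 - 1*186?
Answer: 497488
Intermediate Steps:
R = 56 (R = 242 - 186 = 56)
A(Q) = 56
A(-451) - 1*(-497432) = 56 - 1*(-497432) = 56 + 497432 = 497488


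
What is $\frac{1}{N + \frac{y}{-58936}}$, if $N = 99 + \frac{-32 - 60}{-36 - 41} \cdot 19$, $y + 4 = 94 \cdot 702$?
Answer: $\frac{567259}{68401061} \approx 0.0082931$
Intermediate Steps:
$y = 65984$ ($y = -4 + 94 \cdot 702 = -4 + 65988 = 65984$)
$N = \frac{9371}{77}$ ($N = 99 + - \frac{92}{-77} \cdot 19 = 99 + \left(-92\right) \left(- \frac{1}{77}\right) 19 = 99 + \frac{92}{77} \cdot 19 = 99 + \frac{1748}{77} = \frac{9371}{77} \approx 121.7$)
$\frac{1}{N + \frac{y}{-58936}} = \frac{1}{\frac{9371}{77} + \frac{65984}{-58936}} = \frac{1}{\frac{9371}{77} + 65984 \left(- \frac{1}{58936}\right)} = \frac{1}{\frac{9371}{77} - \frac{8248}{7367}} = \frac{1}{\frac{68401061}{567259}} = \frac{567259}{68401061}$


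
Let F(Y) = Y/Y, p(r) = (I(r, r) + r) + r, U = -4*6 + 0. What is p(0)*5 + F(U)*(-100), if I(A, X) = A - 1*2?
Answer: -110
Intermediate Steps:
I(A, X) = -2 + A (I(A, X) = A - 2 = -2 + A)
U = -24 (U = -24 + 0 = -24)
p(r) = -2 + 3*r (p(r) = ((-2 + r) + r) + r = (-2 + 2*r) + r = -2 + 3*r)
F(Y) = 1
p(0)*5 + F(U)*(-100) = (-2 + 3*0)*5 + 1*(-100) = (-2 + 0)*5 - 100 = -2*5 - 100 = -10 - 100 = -110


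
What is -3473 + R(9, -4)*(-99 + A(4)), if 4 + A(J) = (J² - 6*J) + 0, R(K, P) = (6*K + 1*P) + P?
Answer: -8579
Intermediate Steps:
R(K, P) = 2*P + 6*K (R(K, P) = (6*K + P) + P = (P + 6*K) + P = 2*P + 6*K)
A(J) = -4 + J² - 6*J (A(J) = -4 + ((J² - 6*J) + 0) = -4 + (J² - 6*J) = -4 + J² - 6*J)
-3473 + R(9, -4)*(-99 + A(4)) = -3473 + (2*(-4) + 6*9)*(-99 + (-4 + 4² - 6*4)) = -3473 + (-8 + 54)*(-99 + (-4 + 16 - 24)) = -3473 + 46*(-99 - 12) = -3473 + 46*(-111) = -3473 - 5106 = -8579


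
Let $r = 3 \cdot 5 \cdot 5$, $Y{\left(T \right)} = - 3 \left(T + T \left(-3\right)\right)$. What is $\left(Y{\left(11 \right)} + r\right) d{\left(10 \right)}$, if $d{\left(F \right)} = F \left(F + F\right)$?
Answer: $28200$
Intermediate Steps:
$Y{\left(T \right)} = 6 T$ ($Y{\left(T \right)} = - 3 \left(T - 3 T\right) = - 3 \left(- 2 T\right) = 6 T$)
$r = 75$ ($r = 15 \cdot 5 = 75$)
$d{\left(F \right)} = 2 F^{2}$ ($d{\left(F \right)} = F 2 F = 2 F^{2}$)
$\left(Y{\left(11 \right)} + r\right) d{\left(10 \right)} = \left(6 \cdot 11 + 75\right) 2 \cdot 10^{2} = \left(66 + 75\right) 2 \cdot 100 = 141 \cdot 200 = 28200$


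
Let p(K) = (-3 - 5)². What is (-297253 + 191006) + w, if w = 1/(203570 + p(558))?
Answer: -21635501597/203634 ≈ -1.0625e+5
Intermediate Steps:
p(K) = 64 (p(K) = (-8)² = 64)
w = 1/203634 (w = 1/(203570 + 64) = 1/203634 ≈ 4.9108e-6)
(-297253 + 191006) + w = (-297253 + 191006) + 1/203634 = -106247 + 1/203634 = -21635501597/203634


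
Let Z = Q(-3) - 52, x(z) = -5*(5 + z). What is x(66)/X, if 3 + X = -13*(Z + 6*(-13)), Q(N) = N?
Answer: -355/1726 ≈ -0.20568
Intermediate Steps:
x(z) = -25 - 5*z
Z = -55 (Z = -3 - 52 = -55)
X = 1726 (X = -3 - 13*(-55 + 6*(-13)) = -3 - 13*(-55 - 78) = -3 - 13*(-133) = -3 + 1729 = 1726)
x(66)/X = (-25 - 5*66)/1726 = (-25 - 330)*(1/1726) = -355*1/1726 = -355/1726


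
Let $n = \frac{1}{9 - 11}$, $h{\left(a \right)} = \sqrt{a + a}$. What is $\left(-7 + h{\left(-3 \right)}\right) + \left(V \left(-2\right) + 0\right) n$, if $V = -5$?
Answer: $-12 + i \sqrt{6} \approx -12.0 + 2.4495 i$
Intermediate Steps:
$h{\left(a \right)} = \sqrt{2} \sqrt{a}$ ($h{\left(a \right)} = \sqrt{2 a} = \sqrt{2} \sqrt{a}$)
$n = - \frac{1}{2}$ ($n = \frac{1}{-2} = - \frac{1}{2} \approx -0.5$)
$\left(-7 + h{\left(-3 \right)}\right) + \left(V \left(-2\right) + 0\right) n = \left(-7 + \sqrt{2} \sqrt{-3}\right) + \left(\left(-5\right) \left(-2\right) + 0\right) \left(- \frac{1}{2}\right) = \left(-7 + \sqrt{2} i \sqrt{3}\right) + \left(10 + 0\right) \left(- \frac{1}{2}\right) = \left(-7 + i \sqrt{6}\right) + 10 \left(- \frac{1}{2}\right) = \left(-7 + i \sqrt{6}\right) - 5 = -12 + i \sqrt{6}$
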